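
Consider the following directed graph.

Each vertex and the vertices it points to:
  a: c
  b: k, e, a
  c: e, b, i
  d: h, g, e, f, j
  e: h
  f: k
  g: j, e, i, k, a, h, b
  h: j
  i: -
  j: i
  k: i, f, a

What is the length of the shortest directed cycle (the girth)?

For each vertex v, BFS finds the shortest path from v back to v.
The shortest such closed walk is f → k → f, length 2.

2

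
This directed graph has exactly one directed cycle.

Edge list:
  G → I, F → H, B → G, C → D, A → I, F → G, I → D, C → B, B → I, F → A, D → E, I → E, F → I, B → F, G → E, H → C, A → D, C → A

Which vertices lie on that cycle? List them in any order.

B, C, F, H

DFS with gray/black marking from H:
H gray
  C gray
    D gray
      E gray
      E black
    D black
    A gray
      I gray
        I→D: D black — skip
        I→E: E black — skip
      I black
      A→D: D black — skip
    A black
    B gray
      G gray
        G→E: E black — skip
        G→I: I black — skip
      G black
      F gray
        F→A: A black — skip
        F→H: H is gray → back edge
Back edge closes the cycle H → C → B → F → H; its vertices are {B, C, F, H}.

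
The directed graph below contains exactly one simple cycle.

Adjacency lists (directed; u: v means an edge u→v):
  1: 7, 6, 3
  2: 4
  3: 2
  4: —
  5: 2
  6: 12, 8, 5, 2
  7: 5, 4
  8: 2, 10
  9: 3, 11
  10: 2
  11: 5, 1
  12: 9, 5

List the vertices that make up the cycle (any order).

1, 6, 9, 11, 12

DFS with gray/black marking from 1:
1 gray
  7 gray
    5 gray
      2 gray
        4 gray
        4 black
      2 black
    5 black
    7→4: 4 black — skip
  7 black
  6 gray
    12 gray
      9 gray
        3 gray
          3→2: 2 black — skip
        3 black
        11 gray
          11→5: 5 black — skip
          11→1: 1 is gray → back edge
Back edge closes the cycle 1 → 6 → 12 → 9 → 11 → 1; its vertices are {1, 6, 9, 11, 12}.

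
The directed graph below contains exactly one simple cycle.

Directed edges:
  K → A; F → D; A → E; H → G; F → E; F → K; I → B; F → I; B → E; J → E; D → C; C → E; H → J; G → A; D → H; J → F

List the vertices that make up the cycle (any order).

D, F, H, J

DFS with gray/black marking from F:
F gray
  I gray
    B gray
      E gray
      E black
    B black
  I black
  D gray
    C gray
      C→E: E black — skip
    C black
    H gray
      J gray
        J→E: E black — skip
        J→F: F is gray → back edge
Back edge closes the cycle F → D → H → J → F; its vertices are {D, F, H, J}.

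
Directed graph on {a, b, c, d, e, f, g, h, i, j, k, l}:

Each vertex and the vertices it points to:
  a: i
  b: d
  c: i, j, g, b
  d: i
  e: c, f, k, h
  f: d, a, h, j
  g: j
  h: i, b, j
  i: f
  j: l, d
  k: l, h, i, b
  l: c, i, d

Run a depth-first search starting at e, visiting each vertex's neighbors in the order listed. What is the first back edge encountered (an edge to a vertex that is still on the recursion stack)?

d→i

DFS from e (visiting each vertex's neighbors in the order listed); mark gray on enter, black on exit:
e gray
  c gray
    i gray
      f gray
        d gray
          d→i: i is gray → back edge
First back edge: d → i.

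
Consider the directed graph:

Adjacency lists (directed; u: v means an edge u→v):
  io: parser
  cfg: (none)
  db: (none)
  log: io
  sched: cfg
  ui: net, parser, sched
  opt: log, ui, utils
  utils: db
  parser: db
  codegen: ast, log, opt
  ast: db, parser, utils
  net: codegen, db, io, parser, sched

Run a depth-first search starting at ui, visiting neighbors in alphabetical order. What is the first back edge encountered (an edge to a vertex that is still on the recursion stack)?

opt→ui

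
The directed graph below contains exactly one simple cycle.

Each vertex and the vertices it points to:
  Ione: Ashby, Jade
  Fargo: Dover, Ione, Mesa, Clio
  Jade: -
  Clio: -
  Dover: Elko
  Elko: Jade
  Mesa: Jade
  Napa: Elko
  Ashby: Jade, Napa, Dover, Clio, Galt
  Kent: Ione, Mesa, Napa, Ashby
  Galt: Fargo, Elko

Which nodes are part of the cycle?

DFS with gray/black marking from Ione:
Ione gray
  Ashby gray
    Jade gray
    Jade black
    Napa gray
      Elko gray
        Elko→Jade: Jade black — skip
      Elko black
    Napa black
    Dover gray
      Dover→Elko: Elko black — skip
    Dover black
    Clio gray
    Clio black
    Galt gray
      Fargo gray
        Fargo→Dover: Dover black — skip
        Fargo→Ione: Ione is gray → back edge
Back edge closes the cycle Ione → Ashby → Galt → Fargo → Ione; its vertices are {Galt, Ione, Ashby, Fargo}.

Galt, Ione, Ashby, Fargo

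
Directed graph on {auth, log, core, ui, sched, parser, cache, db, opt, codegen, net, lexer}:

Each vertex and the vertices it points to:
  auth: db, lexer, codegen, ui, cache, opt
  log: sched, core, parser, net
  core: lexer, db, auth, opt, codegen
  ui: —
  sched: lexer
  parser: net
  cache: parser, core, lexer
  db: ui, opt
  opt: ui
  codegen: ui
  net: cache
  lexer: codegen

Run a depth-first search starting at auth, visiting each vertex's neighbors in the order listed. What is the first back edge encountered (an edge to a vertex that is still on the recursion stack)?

net->cache

DFS from auth (visiting each vertex's neighbors in the order listed); mark gray on enter, black on exit:
auth gray
  db gray
    ui gray
    ui black
    opt gray
      opt→ui: ui black — skip
    opt black
  db black
  lexer gray
    codegen gray
      codegen→ui: ui black — skip
    codegen black
  lexer black
  auth→codegen: codegen black — skip
  auth→ui: ui black — skip
  cache gray
    parser gray
      net gray
        net→cache: cache is gray → back edge
First back edge: net → cache.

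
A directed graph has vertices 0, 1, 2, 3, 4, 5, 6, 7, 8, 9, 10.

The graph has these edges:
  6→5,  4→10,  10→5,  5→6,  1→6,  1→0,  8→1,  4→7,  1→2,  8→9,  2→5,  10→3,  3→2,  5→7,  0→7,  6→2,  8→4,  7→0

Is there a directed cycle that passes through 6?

6 is on a cycle iff 6 can reach itself via ≥1 edge.
6 → 5 → 6 — yes.

Yes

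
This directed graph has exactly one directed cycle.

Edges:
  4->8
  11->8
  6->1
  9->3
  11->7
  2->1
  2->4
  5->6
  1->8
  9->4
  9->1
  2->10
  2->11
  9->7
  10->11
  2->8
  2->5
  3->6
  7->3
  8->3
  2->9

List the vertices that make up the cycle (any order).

DFS with gray/black marking from 6:
6 gray
  1 gray
    8 gray
      3 gray
        3→6: 6 is gray → back edge
Back edge closes the cycle 6 → 1 → 8 → 3 → 6; its vertices are {1, 3, 6, 8}.

1, 3, 6, 8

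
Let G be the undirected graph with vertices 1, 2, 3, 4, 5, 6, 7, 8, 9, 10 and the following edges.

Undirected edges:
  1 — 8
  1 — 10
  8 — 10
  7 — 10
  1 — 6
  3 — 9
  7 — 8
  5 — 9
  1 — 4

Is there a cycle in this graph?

Yes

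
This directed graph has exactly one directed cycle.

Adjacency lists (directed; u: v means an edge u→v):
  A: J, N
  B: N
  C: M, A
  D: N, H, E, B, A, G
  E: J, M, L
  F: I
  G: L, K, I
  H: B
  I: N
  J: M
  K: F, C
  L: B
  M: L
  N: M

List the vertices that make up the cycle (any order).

DFS with gray/black marking from L:
L gray
  B gray
    N gray
      M gray
        M→L: L is gray → back edge
Back edge closes the cycle L → B → N → M → L; its vertices are {B, L, M, N}.

B, L, M, N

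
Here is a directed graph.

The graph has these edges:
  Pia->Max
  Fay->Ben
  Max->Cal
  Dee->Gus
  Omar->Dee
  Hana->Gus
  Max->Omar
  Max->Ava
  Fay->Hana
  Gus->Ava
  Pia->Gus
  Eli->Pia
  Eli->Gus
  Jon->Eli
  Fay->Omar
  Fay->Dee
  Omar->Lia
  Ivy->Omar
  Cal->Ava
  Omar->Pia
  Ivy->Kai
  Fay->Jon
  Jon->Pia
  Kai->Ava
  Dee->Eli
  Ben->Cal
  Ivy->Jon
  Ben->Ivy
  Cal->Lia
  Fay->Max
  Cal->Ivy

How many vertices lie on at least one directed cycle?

A vertex is on a directed cycle iff it belongs to a strongly connected component of size ≥ 2 (or has a self-loop).
The vertices on cycles are {Cal, Dee, Eli, Ivy, Jon, Max, Pia, Omar} — 8 in total.

8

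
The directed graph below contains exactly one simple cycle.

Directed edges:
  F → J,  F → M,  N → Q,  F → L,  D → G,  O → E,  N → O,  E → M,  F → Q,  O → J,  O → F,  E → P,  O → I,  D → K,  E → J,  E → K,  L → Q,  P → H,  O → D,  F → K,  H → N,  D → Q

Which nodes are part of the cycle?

DFS with gray/black marking from O:
O gray
  D gray
    K gray
    K black
    G gray
    G black
    Q gray
    Q black
  D black
  I gray
  I black
  J gray
  J black
  F gray
    L gray
      L→Q: Q black — skip
    L black
    F→K: K black — skip
    F→J: J black — skip
    F→Q: Q black — skip
    M gray
    M black
  F black
  E gray
    E→J: J black — skip
    P gray
      H gray
        N gray
          N→Q: Q black — skip
          N→O: O is gray → back edge
Back edge closes the cycle O → E → P → H → N → O; its vertices are {E, H, N, O, P}.

E, H, N, O, P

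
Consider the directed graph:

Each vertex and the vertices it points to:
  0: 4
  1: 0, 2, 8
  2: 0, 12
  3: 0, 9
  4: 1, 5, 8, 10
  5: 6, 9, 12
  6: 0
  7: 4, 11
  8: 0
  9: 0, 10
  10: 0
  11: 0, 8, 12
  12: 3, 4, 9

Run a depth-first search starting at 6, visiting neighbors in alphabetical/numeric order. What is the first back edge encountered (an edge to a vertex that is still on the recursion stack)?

1->0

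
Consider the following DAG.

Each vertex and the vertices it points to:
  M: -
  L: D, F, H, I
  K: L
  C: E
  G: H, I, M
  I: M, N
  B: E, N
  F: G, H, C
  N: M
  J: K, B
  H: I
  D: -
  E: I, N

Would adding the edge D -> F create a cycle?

No

Adding D→F creates a cycle iff F can already reach D.
Explore from F: no path reaches D. The graph stays acyclic.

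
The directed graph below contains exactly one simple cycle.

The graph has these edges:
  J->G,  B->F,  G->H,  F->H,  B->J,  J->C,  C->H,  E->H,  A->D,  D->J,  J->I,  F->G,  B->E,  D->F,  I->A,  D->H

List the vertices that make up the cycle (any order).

DFS with gray/black marking from J:
J gray
  I gray
    A gray
      D gray
        D→J: J is gray → back edge
Back edge closes the cycle J → I → A → D → J; its vertices are {A, D, I, J}.

A, D, I, J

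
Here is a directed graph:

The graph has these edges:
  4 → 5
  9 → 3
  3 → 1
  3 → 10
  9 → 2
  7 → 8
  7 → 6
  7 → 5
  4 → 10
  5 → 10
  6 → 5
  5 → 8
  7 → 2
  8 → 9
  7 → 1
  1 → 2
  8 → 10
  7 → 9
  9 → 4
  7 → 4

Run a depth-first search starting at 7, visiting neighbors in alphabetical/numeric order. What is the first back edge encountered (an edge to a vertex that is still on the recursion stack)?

DFS from 7 (visiting neighbors in alphabetical/numeric order); mark gray on enter, black on exit:
7 gray
  1 gray
    2 gray
    2 black
  1 black
  7→2: 2 black — skip
  4 gray
    5 gray
      8 gray
        9 gray
          9→2: 2 black — skip
          3 gray
            3→1: 1 black — skip
            10 gray
            10 black
          3 black
          9→4: 4 is gray → back edge
First back edge: 9 → 4.

9→4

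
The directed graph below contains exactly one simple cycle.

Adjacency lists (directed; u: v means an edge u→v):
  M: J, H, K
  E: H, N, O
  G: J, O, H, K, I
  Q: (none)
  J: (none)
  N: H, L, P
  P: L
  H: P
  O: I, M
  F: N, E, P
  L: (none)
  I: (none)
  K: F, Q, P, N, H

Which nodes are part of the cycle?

E, F, K, M, O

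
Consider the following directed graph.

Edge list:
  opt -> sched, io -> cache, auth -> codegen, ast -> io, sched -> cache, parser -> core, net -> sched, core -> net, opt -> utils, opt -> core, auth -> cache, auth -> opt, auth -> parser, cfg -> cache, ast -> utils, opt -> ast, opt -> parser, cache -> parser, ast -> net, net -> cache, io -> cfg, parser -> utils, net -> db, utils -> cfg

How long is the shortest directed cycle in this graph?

4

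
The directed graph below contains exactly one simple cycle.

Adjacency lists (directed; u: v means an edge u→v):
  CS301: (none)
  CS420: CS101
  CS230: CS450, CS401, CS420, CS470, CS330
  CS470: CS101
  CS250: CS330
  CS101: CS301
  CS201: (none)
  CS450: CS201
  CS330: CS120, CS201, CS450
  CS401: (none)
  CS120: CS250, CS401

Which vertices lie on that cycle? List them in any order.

DFS with gray/black marking from CS330:
CS330 gray
  CS120 gray
    CS250 gray
      CS250→CS330: CS330 is gray → back edge
Back edge closes the cycle CS330 → CS120 → CS250 → CS330; its vertices are {CS120, CS250, CS330}.

CS120, CS250, CS330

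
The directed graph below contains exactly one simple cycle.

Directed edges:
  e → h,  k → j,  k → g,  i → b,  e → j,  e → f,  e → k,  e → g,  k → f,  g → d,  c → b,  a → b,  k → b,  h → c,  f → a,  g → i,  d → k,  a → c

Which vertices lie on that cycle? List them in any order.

DFS with gray/black marking from k:
k gray
  b gray
  b black
  g gray
    i gray
      i→b: b black — skip
    i black
    d gray
      d→k: k is gray → back edge
Back edge closes the cycle k → g → d → k; its vertices are {d, g, k}.

d, g, k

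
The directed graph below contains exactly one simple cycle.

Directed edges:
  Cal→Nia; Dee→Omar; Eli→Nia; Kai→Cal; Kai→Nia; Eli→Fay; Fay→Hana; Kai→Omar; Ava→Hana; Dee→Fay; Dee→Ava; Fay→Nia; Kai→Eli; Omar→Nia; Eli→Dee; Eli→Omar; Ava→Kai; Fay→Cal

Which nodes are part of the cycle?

Ava, Dee, Eli, Kai

DFS with gray/black marking from Eli:
Eli gray
  Nia gray
  Nia black
  Omar gray
    Omar→Nia: Nia black — skip
  Omar black
  Dee gray
    Fay gray
      Cal gray
        Cal→Nia: Nia black — skip
      Cal black
      Fay→Nia: Nia black — skip
      Hana gray
      Hana black
    Fay black
    Ava gray
      Ava→Hana: Hana black — skip
      Kai gray
        Kai→Nia: Nia black — skip
        Kai→Eli: Eli is gray → back edge
Back edge closes the cycle Eli → Dee → Ava → Kai → Eli; its vertices are {Ava, Dee, Eli, Kai}.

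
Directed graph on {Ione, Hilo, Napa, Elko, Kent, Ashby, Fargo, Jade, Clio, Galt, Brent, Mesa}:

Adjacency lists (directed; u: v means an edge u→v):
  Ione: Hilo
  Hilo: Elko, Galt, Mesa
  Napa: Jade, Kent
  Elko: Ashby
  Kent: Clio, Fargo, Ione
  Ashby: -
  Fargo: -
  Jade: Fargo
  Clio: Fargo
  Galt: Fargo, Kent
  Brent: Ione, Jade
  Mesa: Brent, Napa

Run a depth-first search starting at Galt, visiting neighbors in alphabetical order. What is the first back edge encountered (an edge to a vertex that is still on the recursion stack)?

Hilo→Galt

DFS from Galt (visiting neighbors in alphabetical order); mark gray on enter, black on exit:
Galt gray
  Fargo gray
  Fargo black
  Kent gray
    Clio gray
      Clio→Fargo: Fargo black — skip
    Clio black
    Kent→Fargo: Fargo black — skip
    Ione gray
      Hilo gray
        Elko gray
          Ashby gray
          Ashby black
        Elko black
        Hilo→Galt: Galt is gray → back edge
First back edge: Hilo → Galt.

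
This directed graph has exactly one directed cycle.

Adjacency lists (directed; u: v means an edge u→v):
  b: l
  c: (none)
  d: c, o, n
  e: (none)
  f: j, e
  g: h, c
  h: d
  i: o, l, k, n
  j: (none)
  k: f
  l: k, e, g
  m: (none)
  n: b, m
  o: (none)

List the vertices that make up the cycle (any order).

b, d, g, h, l, n

DFS with gray/black marking from l:
l gray
  k gray
    f gray
      j gray
      j black
      e gray
      e black
    f black
  k black
  l→e: e black — skip
  g gray
    h gray
      d gray
        c gray
        c black
        o gray
        o black
        n gray
          b gray
            b→l: l is gray → back edge
Back edge closes the cycle l → g → h → d → n → b → l; its vertices are {b, d, g, h, l, n}.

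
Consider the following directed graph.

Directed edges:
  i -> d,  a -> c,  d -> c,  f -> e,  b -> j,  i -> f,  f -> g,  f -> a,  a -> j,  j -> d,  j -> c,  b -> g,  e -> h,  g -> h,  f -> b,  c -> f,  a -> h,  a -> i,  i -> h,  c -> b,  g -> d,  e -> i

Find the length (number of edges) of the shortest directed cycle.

3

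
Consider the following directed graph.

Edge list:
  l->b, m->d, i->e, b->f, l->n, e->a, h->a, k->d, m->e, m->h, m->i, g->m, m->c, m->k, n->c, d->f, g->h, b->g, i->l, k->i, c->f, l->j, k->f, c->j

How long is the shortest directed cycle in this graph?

5

For each vertex v, BFS finds the shortest path from v back to v.
The shortest such closed walk is g → m → i → l → b → g, length 5.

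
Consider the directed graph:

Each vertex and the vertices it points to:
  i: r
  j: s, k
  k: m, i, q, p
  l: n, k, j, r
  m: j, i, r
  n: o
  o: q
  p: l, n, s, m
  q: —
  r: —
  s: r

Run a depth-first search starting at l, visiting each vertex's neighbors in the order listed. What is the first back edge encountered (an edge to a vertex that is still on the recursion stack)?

DFS from l (visiting each vertex's neighbors in the order listed); mark gray on enter, black on exit:
l gray
  n gray
    o gray
      q gray
      q black
    o black
  n black
  k gray
    m gray
      j gray
        s gray
          r gray
          r black
        s black
        j→k: k is gray → back edge
First back edge: j → k.

j->k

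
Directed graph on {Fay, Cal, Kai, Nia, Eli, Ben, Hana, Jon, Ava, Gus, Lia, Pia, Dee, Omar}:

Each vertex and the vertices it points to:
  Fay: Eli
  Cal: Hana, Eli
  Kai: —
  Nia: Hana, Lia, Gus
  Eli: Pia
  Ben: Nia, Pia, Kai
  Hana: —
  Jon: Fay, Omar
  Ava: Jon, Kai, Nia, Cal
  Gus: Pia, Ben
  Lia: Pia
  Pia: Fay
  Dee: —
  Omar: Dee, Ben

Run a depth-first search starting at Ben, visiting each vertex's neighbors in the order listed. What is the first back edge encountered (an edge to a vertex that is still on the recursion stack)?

Eli→Pia

DFS from Ben (visiting each vertex's neighbors in the order listed); mark gray on enter, black on exit:
Ben gray
  Nia gray
    Hana gray
    Hana black
    Lia gray
      Pia gray
        Fay gray
          Eli gray
            Eli→Pia: Pia is gray → back edge
First back edge: Eli → Pia.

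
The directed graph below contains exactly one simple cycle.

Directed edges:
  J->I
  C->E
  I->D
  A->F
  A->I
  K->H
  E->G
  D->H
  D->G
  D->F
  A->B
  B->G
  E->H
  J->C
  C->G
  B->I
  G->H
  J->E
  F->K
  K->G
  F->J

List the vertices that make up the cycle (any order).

DFS with gray/black marking from F:
F gray
  J gray
    C gray
      G gray
        H gray
        H black
      G black
      E gray
        E→H: H black — skip
        E→G: G black — skip
      E black
    C black
    J→E: E black — skip
    I gray
      D gray
        D→F: F is gray → back edge
Back edge closes the cycle F → J → I → D → F; its vertices are {D, F, I, J}.

D, F, I, J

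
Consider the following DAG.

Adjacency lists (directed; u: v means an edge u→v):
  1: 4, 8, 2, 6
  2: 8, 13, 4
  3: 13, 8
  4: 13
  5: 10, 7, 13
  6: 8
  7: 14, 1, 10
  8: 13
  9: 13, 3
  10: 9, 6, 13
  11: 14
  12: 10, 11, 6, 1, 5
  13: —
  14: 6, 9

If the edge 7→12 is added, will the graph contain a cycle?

Adding 7→12 creates a cycle iff 12 can already reach 7.
Path from 12: 12 → 5 → 7.
So 12 → … → 7 → 12 is a cycle.

Yes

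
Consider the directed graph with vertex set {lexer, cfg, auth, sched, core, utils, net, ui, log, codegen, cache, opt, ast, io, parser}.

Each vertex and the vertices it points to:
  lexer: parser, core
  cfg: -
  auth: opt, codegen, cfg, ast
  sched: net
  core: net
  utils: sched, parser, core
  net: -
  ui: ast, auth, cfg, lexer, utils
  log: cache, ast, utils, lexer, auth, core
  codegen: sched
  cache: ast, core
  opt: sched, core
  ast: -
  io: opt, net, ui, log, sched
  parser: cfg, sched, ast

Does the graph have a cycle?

DFS with white/gray/black marking, starting from auth:
auth gray
  opt gray
    sched gray
      net gray
      net black
    sched black
    core gray
      core→net: net black — skip
    core black
  opt black
  codegen gray
    codegen→sched: sched black — skip
  codegen black
  cfg gray
  cfg black
  ast gray
  ast black
auth black
lexer gray
  parser gray
    parser→cfg: cfg black — skip
    parser→sched: sched black — skip
    parser→ast: ast black — skip
  parser black
  lexer→core: core black — skip
lexer black
utils gray
  utils→sched: sched black — skip
  utils→parser: parser black — skip
  utils→core: core black — skip
utils black
ui gray
  ui→ast: ast black — skip
  ui→auth: auth black — skip
  ui→cfg: cfg black — skip
  ui→lexer: lexer black — skip
  ui→utils: utils black — skip
ui black
log gray
  cache gray
    cache→ast: ast black — skip
    cache→core: core black — skip
  cache black
  log→ast: ast black — skip
  log→utils: utils black — skip
  log→lexer: lexer black — skip
  log→auth: auth black — skip
  log→core: core black — skip
log black
io gray
  io→opt: opt black — skip
  io→net: net black — skip
  io→ui: ui black — skip
  io→log: log black — skip
  io→sched: sched black — skip
io black
Every edge goes to a white or black vertex — no back edge, so the graph is acyclic.

No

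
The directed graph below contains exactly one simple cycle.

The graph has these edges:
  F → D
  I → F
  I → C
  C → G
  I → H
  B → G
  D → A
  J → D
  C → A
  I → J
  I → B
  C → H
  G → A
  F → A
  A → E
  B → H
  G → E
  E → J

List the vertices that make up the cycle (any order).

DFS with gray/black marking from J:
J gray
  D gray
    A gray
      E gray
        E→J: J is gray → back edge
Back edge closes the cycle J → D → A → E → J; its vertices are {A, D, E, J}.

A, D, E, J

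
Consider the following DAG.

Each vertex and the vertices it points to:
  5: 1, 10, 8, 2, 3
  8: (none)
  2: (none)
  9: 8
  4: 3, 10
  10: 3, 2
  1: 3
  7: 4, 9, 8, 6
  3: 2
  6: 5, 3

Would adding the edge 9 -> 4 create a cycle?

Adding 9→4 creates a cycle iff 4 can already reach 9.
Explore from 4: no path reaches 9. The graph stays acyclic.

No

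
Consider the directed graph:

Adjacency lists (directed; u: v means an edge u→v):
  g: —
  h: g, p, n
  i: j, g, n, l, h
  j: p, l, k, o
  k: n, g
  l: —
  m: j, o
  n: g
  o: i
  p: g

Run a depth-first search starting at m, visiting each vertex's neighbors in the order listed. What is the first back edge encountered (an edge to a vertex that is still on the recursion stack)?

DFS from m (visiting each vertex's neighbors in the order listed); mark gray on enter, black on exit:
m gray
  j gray
    p gray
      g gray
      g black
    p black
    l gray
    l black
    k gray
      n gray
        n→g: g black — skip
      n black
      k→g: g black — skip
    k black
    o gray
      i gray
        i→j: j is gray → back edge
First back edge: i → j.

i→j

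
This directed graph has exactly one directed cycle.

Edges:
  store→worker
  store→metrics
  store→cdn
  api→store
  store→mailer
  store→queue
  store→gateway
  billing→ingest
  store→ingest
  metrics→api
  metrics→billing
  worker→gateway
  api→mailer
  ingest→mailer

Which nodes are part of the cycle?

DFS with gray/black marking from store:
store gray
  mailer gray
  mailer black
  ingest gray
    ingest→mailer: mailer black — skip
  ingest black
  queue gray
  queue black
  cdn gray
  cdn black
  gateway gray
  gateway black
  worker gray
    worker→gateway: gateway black — skip
  worker black
  metrics gray
    api gray
      api→mailer: mailer black — skip
      api→store: store is gray → back edge
Back edge closes the cycle store → metrics → api → store; its vertices are {api, store, metrics}.

api, store, metrics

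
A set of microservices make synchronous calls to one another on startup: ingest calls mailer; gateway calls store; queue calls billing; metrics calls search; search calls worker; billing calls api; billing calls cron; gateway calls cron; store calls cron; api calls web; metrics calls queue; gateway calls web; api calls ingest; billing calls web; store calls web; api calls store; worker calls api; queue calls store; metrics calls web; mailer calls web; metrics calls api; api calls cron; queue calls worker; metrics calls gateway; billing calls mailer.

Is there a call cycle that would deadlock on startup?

No

DFS with white/gray/black marking, starting from metrics:
metrics gray
  api gray
    store gray
      cron gray
      cron black
      web gray
      web black
    store black
    ingest gray
      mailer gray
        mailer→web: web black — skip
      mailer black
    ingest black
    api→web: web black — skip
    api→cron: cron black — skip
  api black
  queue gray
    billing gray
      billing→cron: cron black — skip
      billing→api: api black — skip
      billing→mailer: mailer black — skip
      billing→web: web black — skip
    billing black
    worker gray
      worker→api: api black — skip
    worker black
    queue→store: store black — skip
  queue black
  gateway gray
    gateway→store: store black — skip
    gateway→cron: cron black — skip
    gateway→web: web black — skip
  gateway black
  metrics→web: web black — skip
  search gray
    search→worker: worker black — skip
  search black
metrics black
Every edge goes to a white or black vertex — no back edge, so the graph is acyclic.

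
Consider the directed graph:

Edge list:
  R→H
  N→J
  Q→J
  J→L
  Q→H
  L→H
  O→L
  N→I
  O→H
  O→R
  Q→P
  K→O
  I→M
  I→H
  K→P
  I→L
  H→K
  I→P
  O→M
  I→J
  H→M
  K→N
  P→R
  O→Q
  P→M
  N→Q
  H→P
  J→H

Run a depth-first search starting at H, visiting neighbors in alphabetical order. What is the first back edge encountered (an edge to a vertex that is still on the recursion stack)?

I→H

DFS from H (visiting neighbors in alphabetical order); mark gray on enter, black on exit:
H gray
  K gray
    N gray
      I gray
        I→H: H is gray → back edge
First back edge: I → H.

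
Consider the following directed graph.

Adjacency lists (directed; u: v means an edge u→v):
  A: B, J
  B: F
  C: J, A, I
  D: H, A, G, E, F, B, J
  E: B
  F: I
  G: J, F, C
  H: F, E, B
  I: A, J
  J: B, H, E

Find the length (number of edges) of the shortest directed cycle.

4

For each vertex v, BFS finds the shortest path from v back to v.
The shortest such closed walk is F → I → A → B → F, length 4.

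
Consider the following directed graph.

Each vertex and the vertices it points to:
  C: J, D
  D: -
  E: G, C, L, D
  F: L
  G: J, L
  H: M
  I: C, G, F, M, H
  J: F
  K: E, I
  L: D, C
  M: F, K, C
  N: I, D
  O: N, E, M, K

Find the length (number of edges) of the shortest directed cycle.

For each vertex v, BFS finds the shortest path from v back to v.
The shortest such closed walk is K → I → M → K, length 3.

3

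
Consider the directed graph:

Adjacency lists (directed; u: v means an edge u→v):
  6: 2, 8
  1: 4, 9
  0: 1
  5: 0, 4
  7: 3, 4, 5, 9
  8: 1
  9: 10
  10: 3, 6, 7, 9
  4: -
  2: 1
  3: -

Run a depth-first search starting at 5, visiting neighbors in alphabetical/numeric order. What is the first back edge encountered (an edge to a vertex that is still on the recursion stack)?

2->1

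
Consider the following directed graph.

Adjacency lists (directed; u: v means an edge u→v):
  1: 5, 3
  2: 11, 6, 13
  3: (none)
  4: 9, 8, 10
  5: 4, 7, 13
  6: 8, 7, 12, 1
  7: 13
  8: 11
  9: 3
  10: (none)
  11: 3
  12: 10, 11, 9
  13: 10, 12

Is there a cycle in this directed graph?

DFS with white/gray/black marking, starting from 9:
9 gray
  3 gray
  3 black
9 black
1 gray
  5 gray
    4 gray
      4→9: 9 black — skip
      8 gray
        11 gray
          11→3: 3 black — skip
        11 black
      8 black
      10 gray
      10 black
    4 black
    7 gray
      13 gray
        13→10: 10 black — skip
        12 gray
          12→10: 10 black — skip
          12→11: 11 black — skip
          12→9: 9 black — skip
        12 black
      13 black
    7 black
    5→13: 13 black — skip
  5 black
  1→3: 3 black — skip
1 black
2 gray
  2→11: 11 black — skip
  6 gray
    6→8: 8 black — skip
    6→7: 7 black — skip
    6→12: 12 black — skip
    6→1: 1 black — skip
  6 black
  2→13: 13 black — skip
2 black
Every edge goes to a white or black vertex — no back edge, so the graph is acyclic.

No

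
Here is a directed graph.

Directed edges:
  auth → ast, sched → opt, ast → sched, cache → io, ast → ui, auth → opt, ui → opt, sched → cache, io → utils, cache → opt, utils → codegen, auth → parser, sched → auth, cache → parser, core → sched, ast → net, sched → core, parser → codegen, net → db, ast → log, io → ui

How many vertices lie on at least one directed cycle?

4

A vertex is on a directed cycle iff it belongs to a strongly connected component of size ≥ 2 (or has a self-loop).
The vertices on cycles are {ast, auth, core, sched} — 4 in total.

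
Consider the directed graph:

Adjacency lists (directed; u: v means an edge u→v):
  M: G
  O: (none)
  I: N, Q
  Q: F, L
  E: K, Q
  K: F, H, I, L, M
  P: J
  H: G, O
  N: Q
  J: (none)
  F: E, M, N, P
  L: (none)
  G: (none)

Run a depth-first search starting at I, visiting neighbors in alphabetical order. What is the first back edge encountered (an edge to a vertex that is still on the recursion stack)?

K→F

DFS from I (visiting neighbors in alphabetical order); mark gray on enter, black on exit:
I gray
  N gray
    Q gray
      F gray
        E gray
          K gray
            K→F: F is gray → back edge
First back edge: K → F.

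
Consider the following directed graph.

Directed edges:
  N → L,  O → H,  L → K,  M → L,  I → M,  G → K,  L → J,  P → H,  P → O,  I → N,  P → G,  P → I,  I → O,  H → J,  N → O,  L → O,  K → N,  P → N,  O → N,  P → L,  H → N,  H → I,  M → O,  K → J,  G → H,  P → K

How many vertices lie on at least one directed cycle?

7

A vertex is on a directed cycle iff it belongs to a strongly connected component of size ≥ 2 (or has a self-loop).
The vertices on cycles are {H, I, K, L, M, N, O} — 7 in total.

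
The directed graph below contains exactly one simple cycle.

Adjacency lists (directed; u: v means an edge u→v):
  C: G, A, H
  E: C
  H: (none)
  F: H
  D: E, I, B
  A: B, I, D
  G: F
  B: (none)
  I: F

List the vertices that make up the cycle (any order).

A, C, D, E

DFS with gray/black marking from C:
C gray
  G gray
    F gray
      H gray
      H black
    F black
  G black
  A gray
    B gray
    B black
    I gray
      I→F: F black — skip
    I black
    D gray
      E gray
        E→C: C is gray → back edge
Back edge closes the cycle C → A → D → E → C; its vertices are {A, C, D, E}.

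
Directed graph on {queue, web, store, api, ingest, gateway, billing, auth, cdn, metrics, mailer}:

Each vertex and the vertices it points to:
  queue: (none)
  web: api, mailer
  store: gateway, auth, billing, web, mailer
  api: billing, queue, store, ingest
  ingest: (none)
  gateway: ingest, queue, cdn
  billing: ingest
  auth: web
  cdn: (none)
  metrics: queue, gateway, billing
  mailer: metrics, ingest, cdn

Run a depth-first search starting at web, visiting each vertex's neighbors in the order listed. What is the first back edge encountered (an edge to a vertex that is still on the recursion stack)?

DFS from web (visiting each vertex's neighbors in the order listed); mark gray on enter, black on exit:
web gray
  api gray
    billing gray
      ingest gray
      ingest black
    billing black
    queue gray
    queue black
    store gray
      gateway gray
        gateway→ingest: ingest black — skip
        gateway→queue: queue black — skip
        cdn gray
        cdn black
      gateway black
      auth gray
        auth→web: web is gray → back edge
First back edge: auth → web.

auth→web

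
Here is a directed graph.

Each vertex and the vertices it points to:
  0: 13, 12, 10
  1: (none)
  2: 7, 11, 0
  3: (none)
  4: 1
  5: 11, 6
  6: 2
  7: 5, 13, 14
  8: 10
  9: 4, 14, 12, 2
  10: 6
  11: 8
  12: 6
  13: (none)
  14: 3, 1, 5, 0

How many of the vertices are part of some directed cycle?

10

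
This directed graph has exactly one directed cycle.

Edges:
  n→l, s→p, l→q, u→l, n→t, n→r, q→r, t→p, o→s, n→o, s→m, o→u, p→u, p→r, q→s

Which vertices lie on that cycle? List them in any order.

l, p, q, s, u

DFS with gray/black marking from l:
l gray
  q gray
    s gray
      m gray
      m black
      p gray
        u gray
          u→l: l is gray → back edge
Back edge closes the cycle l → q → s → p → u → l; its vertices are {l, p, q, s, u}.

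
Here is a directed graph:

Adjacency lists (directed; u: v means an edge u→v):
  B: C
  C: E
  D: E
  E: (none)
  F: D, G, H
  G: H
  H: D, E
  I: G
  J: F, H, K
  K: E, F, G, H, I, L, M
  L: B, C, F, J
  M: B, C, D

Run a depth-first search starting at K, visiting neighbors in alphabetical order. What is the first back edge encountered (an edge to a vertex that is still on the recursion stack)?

J->K

DFS from K (visiting neighbors in alphabetical order); mark gray on enter, black on exit:
K gray
  E gray
  E black
  F gray
    D gray
      D→E: E black — skip
    D black
    G gray
      H gray
        H→D: D black — skip
        H→E: E black — skip
      H black
    G black
    F→H: H black — skip
  F black
  K→G: G black — skip
  K→H: H black — skip
  I gray
    I→G: G black — skip
  I black
  L gray
    B gray
      C gray
        C→E: E black — skip
      C black
    B black
    L→C: C black — skip
    L→F: F black — skip
    J gray
      J→F: F black — skip
      J→H: H black — skip
      J→K: K is gray → back edge
First back edge: J → K.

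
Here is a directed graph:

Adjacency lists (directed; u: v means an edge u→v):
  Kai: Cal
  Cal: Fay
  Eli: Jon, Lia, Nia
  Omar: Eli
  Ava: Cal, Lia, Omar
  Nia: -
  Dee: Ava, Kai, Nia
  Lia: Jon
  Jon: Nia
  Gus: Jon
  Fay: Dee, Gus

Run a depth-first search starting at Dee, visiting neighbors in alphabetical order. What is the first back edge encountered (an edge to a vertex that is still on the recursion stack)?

DFS from Dee (visiting neighbors in alphabetical order); mark gray on enter, black on exit:
Dee gray
  Ava gray
    Cal gray
      Fay gray
        Fay→Dee: Dee is gray → back edge
First back edge: Fay → Dee.

Fay→Dee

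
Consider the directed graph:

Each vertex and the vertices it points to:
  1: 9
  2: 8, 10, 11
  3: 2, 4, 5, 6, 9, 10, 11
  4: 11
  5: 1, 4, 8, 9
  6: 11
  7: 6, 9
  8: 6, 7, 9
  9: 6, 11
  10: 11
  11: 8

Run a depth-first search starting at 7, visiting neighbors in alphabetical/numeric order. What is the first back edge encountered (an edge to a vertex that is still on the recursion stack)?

8->6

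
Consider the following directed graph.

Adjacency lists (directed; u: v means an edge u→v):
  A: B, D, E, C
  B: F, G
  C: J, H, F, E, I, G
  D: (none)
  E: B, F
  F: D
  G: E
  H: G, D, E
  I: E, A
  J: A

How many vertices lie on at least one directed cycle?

A vertex is on a directed cycle iff it belongs to a strongly connected component of size ≥ 2 (or has a self-loop).
The vertices on cycles are {A, B, C, E, G, I, J} — 7 in total.

7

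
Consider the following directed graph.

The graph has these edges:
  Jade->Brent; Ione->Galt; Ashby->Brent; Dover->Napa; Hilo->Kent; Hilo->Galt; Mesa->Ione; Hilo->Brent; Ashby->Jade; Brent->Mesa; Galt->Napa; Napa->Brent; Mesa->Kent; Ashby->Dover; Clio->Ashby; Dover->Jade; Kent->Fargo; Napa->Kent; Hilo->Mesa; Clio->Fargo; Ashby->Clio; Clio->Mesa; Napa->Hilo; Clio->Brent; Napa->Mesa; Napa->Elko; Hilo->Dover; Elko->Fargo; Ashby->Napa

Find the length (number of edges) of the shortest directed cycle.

2

For each vertex v, BFS finds the shortest path from v back to v.
The shortest such closed walk is Clio → Ashby → Clio, length 2.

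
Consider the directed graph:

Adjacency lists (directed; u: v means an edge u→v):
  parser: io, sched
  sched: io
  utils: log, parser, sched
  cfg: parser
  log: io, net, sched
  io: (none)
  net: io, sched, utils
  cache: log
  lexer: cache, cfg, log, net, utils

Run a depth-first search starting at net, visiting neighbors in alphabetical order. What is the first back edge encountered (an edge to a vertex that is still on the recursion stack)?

log->net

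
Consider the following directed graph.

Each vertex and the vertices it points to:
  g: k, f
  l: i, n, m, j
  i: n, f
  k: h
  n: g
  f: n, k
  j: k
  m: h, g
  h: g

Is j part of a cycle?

No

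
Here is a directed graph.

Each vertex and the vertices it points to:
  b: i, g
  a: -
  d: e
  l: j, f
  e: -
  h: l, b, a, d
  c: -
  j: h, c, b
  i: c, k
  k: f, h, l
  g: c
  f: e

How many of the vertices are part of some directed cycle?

A vertex is on a directed cycle iff it belongs to a strongly connected component of size ≥ 2 (or has a self-loop).
The vertices on cycles are {b, h, i, j, k, l} — 6 in total.

6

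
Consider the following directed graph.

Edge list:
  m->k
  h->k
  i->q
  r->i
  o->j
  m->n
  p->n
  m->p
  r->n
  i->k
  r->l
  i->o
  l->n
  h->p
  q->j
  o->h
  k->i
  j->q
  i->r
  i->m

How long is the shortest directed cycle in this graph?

2

For each vertex v, BFS finds the shortest path from v back to v.
The shortest such closed walk is r → i → r, length 2.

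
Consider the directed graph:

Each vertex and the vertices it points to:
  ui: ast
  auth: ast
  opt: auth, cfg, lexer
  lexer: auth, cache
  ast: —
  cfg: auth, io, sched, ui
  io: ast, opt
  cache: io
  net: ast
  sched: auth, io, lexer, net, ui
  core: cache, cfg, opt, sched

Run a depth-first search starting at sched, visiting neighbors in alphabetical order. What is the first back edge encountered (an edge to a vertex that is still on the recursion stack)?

DFS from sched (visiting neighbors in alphabetical order); mark gray on enter, black on exit:
sched gray
  auth gray
    ast gray
    ast black
  auth black
  io gray
    io→ast: ast black — skip
    opt gray
      opt→auth: auth black — skip
      cfg gray
        cfg→auth: auth black — skip
        cfg→io: io is gray → back edge
First back edge: cfg → io.

cfg→io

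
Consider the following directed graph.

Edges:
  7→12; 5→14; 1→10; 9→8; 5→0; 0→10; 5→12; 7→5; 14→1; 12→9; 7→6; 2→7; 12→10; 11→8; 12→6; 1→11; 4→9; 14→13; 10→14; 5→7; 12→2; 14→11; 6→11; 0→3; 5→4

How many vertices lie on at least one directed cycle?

A vertex is on a directed cycle iff it belongs to a strongly connected component of size ≥ 2 (or has a self-loop).
The vertices on cycles are {1, 2, 5, 7, 10, 12, 14} — 7 in total.

7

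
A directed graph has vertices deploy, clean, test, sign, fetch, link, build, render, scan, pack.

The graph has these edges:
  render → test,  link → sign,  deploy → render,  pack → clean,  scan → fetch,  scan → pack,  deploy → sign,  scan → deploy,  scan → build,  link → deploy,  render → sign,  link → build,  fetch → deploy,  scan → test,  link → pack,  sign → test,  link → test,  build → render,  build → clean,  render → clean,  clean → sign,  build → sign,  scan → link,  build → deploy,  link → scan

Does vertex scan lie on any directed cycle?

Yes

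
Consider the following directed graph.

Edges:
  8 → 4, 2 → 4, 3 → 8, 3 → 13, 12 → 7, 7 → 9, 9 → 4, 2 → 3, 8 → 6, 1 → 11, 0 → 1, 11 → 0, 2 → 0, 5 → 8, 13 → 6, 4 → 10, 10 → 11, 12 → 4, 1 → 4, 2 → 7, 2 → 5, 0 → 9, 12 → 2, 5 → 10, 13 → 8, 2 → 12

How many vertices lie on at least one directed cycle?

8

A vertex is on a directed cycle iff it belongs to a strongly connected component of size ≥ 2 (or has a self-loop).
The vertices on cycles are {0, 1, 2, 4, 9, 10, 11, 12} — 8 in total.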